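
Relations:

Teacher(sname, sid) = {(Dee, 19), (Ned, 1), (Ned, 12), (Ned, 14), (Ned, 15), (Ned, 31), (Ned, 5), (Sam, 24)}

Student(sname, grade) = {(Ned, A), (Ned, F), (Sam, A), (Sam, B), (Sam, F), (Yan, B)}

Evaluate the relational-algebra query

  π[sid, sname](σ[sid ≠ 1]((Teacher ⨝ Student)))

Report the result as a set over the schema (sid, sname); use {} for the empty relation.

Natural join on sname: {(Ned, 1, A), (Ned, 1, F), (Ned, 12, A), (Ned, 12, F), (Ned, 14, A), (Ned, 14, F), (Ned, 15, A), (Ned, 15, F), (Ned, 31, A), (Ned, 31, F), (Ned, 5, A), (Ned, 5, F), (Sam, 24, A), (Sam, 24, B), (Sam, 24, F)}
σ[sid ≠ 1]: keep tuples satisfying sid ≠ 1 → {(Ned, 12, A), (Ned, 12, F), (Ned, 14, A), (Ned, 14, F), (Ned, 15, A), (Ned, 15, F), (Ned, 31, A), (Ned, 31, F), (Ned, 5, A), (Ned, 5, F), (Sam, 24, A), (Sam, 24, B), (Sam, 24, F)}
π_{sid, sname} gives {(12, Ned), (14, Ned), (15, Ned), (24, Sam), (31, Ned), (5, Ned)} (7 duplicate(s) eliminated).

{(12, Ned), (14, Ned), (15, Ned), (24, Sam), (31, Ned), (5, Ned)}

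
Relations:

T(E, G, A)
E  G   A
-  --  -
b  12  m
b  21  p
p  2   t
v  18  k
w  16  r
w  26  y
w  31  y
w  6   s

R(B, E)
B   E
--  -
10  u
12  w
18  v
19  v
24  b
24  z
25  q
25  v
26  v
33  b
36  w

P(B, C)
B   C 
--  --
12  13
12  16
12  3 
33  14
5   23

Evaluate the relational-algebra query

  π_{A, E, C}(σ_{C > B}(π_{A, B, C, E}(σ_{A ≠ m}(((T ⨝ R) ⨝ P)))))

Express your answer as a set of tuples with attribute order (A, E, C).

{(r, w, 13), (r, w, 16), (s, w, 13), (s, w, 16), (y, w, 13), (y, w, 16)}

T ⋈ R (natural join on E): {(b, 12, m, 24), (b, 12, m, 33), (b, 21, p, 24), (b, 21, p, 33), (v, 18, k, 18), (v, 18, k, 19), (v, 18, k, 25), (v, 18, k, 26), (w, 16, r, 12), (w, 16, r, 36), (w, 26, y, 12), (w, 26, y, 36), (w, 31, y, 12), (w, 31, y, 36), (w, 6, s, 12), (w, 6, s, 36)}
(T ⨝ R) ⋈ P (natural join on B): {(b, 12, m, 33, 14), (b, 21, p, 33, 14), (w, 16, r, 12, 13), (w, 16, r, 12, 16), (w, 16, r, 12, 3), (w, 26, y, 12, 13), (w, 26, y, 12, 16), (w, 26, y, 12, 3), (w, 31, y, 12, 13), (w, 31, y, 12, 16), (w, 31, y, 12, 3), (w, 6, s, 12, 13), (w, 6, s, 12, 16), (w, 6, s, 12, 3)}
Selection A ≠ m: {(b, 21, p, 33, 14), (w, 16, r, 12, 13), (w, 16, r, 12, 16), (w, 16, r, 12, 3), (w, 26, y, 12, 13), (w, 26, y, 12, 16), (w, 26, y, 12, 3), (w, 31, y, 12, 13), (w, 31, y, 12, 16), (w, 31, y, 12, 3), (w, 6, s, 12, 13), (w, 6, s, 12, 16), (w, 6, s, 12, 3)}
π_{A, B, C, E} gives {(p, 33, 14, b), (r, 12, 13, w), (r, 12, 16, w), (r, 12, 3, w), (s, 12, 13, w), (s, 12, 16, w), (s, 12, 3, w), (y, 12, 13, w), (y, 12, 16, w), (y, 12, 3, w)} (3 duplicate(s) eliminated).
Selection C > B: {(r, 12, 13, w), (r, 12, 16, w), (s, 12, 13, w), (s, 12, 16, w), (y, 12, 13, w), (y, 12, 16, w)}
π_{A, E, C} gives {(r, w, 13), (r, w, 16), (s, w, 13), (s, w, 16), (y, w, 13), (y, w, 16)}.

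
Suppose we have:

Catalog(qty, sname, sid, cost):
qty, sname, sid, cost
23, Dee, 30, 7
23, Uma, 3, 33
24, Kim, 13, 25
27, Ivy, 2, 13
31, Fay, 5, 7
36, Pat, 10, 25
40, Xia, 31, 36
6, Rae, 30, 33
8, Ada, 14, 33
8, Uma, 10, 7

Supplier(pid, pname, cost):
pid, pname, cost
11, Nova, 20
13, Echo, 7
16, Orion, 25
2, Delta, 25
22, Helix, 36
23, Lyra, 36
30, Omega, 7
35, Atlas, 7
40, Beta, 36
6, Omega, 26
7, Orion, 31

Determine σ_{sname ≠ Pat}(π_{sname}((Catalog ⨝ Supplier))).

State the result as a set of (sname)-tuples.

Catalog ⋈ Supplier (natural join on cost): {(23, Dee, 30, 7, 13, Echo), (23, Dee, 30, 7, 30, Omega), (23, Dee, 30, 7, 35, Atlas), (24, Kim, 13, 25, 16, Orion), (24, Kim, 13, 25, 2, Delta), (31, Fay, 5, 7, 13, Echo), (31, Fay, 5, 7, 30, Omega), (31, Fay, 5, 7, 35, Atlas), (36, Pat, 10, 25, 16, Orion), (36, Pat, 10, 25, 2, Delta), (40, Xia, 31, 36, 22, Helix), (40, Xia, 31, 36, 23, Lyra), (40, Xia, 31, 36, 40, Beta), (8, Uma, 10, 7, 13, Echo), (8, Uma, 10, 7, 30, Omega), (8, Uma, 10, 7, 35, Atlas)}
Projecting to sname (10 duplicate(s) eliminated): {Dee, Fay, Kim, Pat, Uma, Xia}
Apply σ_{sname ≠ Pat}; surviving tuples: {Dee, Fay, Kim, Uma, Xia}

{Dee, Fay, Kim, Uma, Xia}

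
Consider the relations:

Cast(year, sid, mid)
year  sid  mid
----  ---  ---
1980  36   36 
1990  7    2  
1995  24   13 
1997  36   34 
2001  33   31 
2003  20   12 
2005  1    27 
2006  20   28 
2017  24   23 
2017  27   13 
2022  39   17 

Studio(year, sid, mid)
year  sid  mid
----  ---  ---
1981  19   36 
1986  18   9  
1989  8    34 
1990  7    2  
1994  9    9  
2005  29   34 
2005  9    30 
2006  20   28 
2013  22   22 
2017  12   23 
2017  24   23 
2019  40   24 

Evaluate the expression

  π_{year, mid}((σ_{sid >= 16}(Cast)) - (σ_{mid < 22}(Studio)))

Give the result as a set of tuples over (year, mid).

{(1980, 36), (1995, 13), (1997, 34), (2001, 31), (2003, 12), (2006, 28), (2017, 13), (2017, 23), (2022, 17)}

σ[sid >= 16]: keep tuples satisfying sid >= 16 → {(1980, 36, 36), (1995, 24, 13), (1997, 36, 34), (2001, 33, 31), (2003, 20, 12), (2006, 20, 28), (2017, 24, 23), (2017, 27, 13), (2022, 39, 17)}
σ[mid < 22]: keep tuples satisfying mid < 22 → {(1986, 18, 9), (1990, 7, 2), (1994, 9, 9)}
Set difference of the two operands is {(1980, 36, 36), (1995, 24, 13), (1997, 36, 34), (2001, 33, 31), (2003, 20, 12), (2006, 20, 28), (2017, 24, 23), (2017, 27, 13), (2022, 39, 17)}.
Keep only column(s) year, mid: {(1980, 36), (1995, 13), (1997, 34), (2001, 31), (2003, 12), (2006, 28), (2017, 13), (2017, 23), (2022, 17)}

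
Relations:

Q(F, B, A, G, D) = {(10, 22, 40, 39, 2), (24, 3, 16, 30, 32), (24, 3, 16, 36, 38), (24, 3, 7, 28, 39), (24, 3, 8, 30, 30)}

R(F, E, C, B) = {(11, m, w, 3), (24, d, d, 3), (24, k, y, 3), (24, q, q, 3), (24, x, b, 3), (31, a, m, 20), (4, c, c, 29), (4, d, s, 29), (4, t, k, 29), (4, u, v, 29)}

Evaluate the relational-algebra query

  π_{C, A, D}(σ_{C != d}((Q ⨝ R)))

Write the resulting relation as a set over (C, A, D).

Natural join on F, B: {(24, 3, 16, 30, 32, d, d), (24, 3, 16, 30, 32, k, y), (24, 3, 16, 30, 32, q, q), (24, 3, 16, 30, 32, x, b), (24, 3, 16, 36, 38, d, d), (24, 3, 16, 36, 38, k, y), (24, 3, 16, 36, 38, q, q), (24, 3, 16, 36, 38, x, b), (24, 3, 7, 28, 39, d, d), (24, 3, 7, 28, 39, k, y), (24, 3, 7, 28, 39, q, q), (24, 3, 7, 28, 39, x, b), (24, 3, 8, 30, 30, d, d), (24, 3, 8, 30, 30, k, y), (24, 3, 8, 30, 30, q, q), (24, 3, 8, 30, 30, x, b)}
Filtering on C != d leaves {(24, 3, 16, 30, 32, k, y), (24, 3, 16, 30, 32, q, q), (24, 3, 16, 30, 32, x, b), (24, 3, 16, 36, 38, k, y), (24, 3, 16, 36, 38, q, q), (24, 3, 16, 36, 38, x, b), (24, 3, 7, 28, 39, k, y), (24, 3, 7, 28, 39, q, q), (24, 3, 7, 28, 39, x, b), (24, 3, 8, 30, 30, k, y), (24, 3, 8, 30, 30, q, q), (24, 3, 8, 30, 30, x, b)}.
Projecting to C, A, D: {(b, 16, 32), (b, 16, 38), (b, 7, 39), (b, 8, 30), (q, 16, 32), (q, 16, 38), (q, 7, 39), (q, 8, 30), (y, 16, 32), (y, 16, 38), (y, 7, 39), (y, 8, 30)}

{(b, 16, 32), (b, 16, 38), (b, 7, 39), (b, 8, 30), (q, 16, 32), (q, 16, 38), (q, 7, 39), (q, 8, 30), (y, 16, 32), (y, 16, 38), (y, 7, 39), (y, 8, 30)}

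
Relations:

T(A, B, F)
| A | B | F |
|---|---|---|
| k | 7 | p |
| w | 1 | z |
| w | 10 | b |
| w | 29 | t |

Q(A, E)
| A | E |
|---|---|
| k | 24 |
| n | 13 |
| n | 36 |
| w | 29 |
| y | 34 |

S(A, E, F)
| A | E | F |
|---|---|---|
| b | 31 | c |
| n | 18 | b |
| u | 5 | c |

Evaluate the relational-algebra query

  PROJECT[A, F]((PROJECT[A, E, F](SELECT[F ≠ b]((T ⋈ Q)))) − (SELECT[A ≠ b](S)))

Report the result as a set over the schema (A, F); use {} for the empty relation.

{(k, p), (w, t), (w, z)}

T ⋈ Q (natural join on A): {(k, 7, p, 24), (w, 1, z, 29), (w, 10, b, 29), (w, 29, t, 29)}
Filtering on F ≠ b leaves {(k, 7, p, 24), (w, 1, z, 29), (w, 29, t, 29)}.
Keep only column(s) A, E, F: {(k, 24, p), (w, 29, t), (w, 29, z)}
Filtering on A ≠ b leaves {(n, 18, b), (u, 5, c)}.
Difference: {(k, 24, p), (w, 29, t), (w, 29, z)} with {(n, 18, b), (u, 5, c)} → {(k, 24, p), (w, 29, t), (w, 29, z)}
Keep only column(s) A, F: {(k, p), (w, t), (w, z)}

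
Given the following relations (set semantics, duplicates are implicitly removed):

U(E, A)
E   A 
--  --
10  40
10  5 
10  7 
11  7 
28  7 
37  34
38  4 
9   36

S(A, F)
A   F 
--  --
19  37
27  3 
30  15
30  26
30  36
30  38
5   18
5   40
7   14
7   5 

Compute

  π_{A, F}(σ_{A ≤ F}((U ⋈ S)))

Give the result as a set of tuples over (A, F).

U ⋈ S (natural join on A): {(10, 5, 18), (10, 5, 40), (10, 7, 14), (10, 7, 5), (11, 7, 14), (11, 7, 5), (28, 7, 14), (28, 7, 5)}
Selection A ≤ F: {(10, 5, 18), (10, 5, 40), (10, 7, 14), (11, 7, 14), (28, 7, 14)}
π_{A, F} gives {(5, 18), (5, 40), (7, 14)} (2 duplicate(s) eliminated).

{(5, 18), (5, 40), (7, 14)}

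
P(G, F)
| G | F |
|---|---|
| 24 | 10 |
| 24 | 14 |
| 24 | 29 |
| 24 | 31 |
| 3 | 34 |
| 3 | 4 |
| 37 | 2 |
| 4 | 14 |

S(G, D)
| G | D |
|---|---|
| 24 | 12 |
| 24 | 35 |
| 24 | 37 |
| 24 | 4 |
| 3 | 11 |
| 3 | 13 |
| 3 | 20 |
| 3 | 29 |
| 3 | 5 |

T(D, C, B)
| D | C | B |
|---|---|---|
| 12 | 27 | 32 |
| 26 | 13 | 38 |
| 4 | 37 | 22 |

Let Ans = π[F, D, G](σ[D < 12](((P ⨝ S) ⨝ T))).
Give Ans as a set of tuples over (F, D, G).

{(10, 4, 24), (14, 4, 24), (29, 4, 24), (31, 4, 24)}

Natural join on G: {(24, 10, 12), (24, 10, 35), (24, 10, 37), (24, 10, 4), (24, 14, 12), (24, 14, 35), (24, 14, 37), (24, 14, 4), (24, 29, 12), (24, 29, 35), (24, 29, 37), (24, 29, 4), (24, 31, 12), (24, 31, 35), (24, 31, 37), (24, 31, 4), (3, 34, 11), (3, 34, 13), (3, 34, 20), (3, 34, 29), (3, 34, 5), (3, 4, 11), (3, 4, 13), (3, 4, 20), (3, 4, 29), (3, 4, 5)}
Natural join on D: {(24, 10, 12, 27, 32), (24, 10, 4, 37, 22), (24, 14, 12, 27, 32), (24, 14, 4, 37, 22), (24, 29, 12, 27, 32), (24, 29, 4, 37, 22), (24, 31, 12, 27, 32), (24, 31, 4, 37, 22)}
σ[D < 12]: keep tuples satisfying D < 12 → {(24, 10, 4, 37, 22), (24, 14, 4, 37, 22), (24, 29, 4, 37, 22), (24, 31, 4, 37, 22)}
π_{F, D, G} gives {(10, 4, 24), (14, 4, 24), (29, 4, 24), (31, 4, 24)}.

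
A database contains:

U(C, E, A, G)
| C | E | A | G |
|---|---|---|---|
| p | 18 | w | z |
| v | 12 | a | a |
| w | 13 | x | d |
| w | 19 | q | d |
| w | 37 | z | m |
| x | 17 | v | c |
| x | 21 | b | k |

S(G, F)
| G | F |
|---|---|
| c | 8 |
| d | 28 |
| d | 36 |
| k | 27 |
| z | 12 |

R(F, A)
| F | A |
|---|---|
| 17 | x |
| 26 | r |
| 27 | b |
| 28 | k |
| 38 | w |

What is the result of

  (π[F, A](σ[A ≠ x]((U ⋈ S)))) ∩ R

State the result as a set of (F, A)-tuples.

Natural join on G: {(p, 18, w, z, 12), (w, 13, x, d, 28), (w, 13, x, d, 36), (w, 19, q, d, 28), (w, 19, q, d, 36), (x, 17, v, c, 8), (x, 21, b, k, 27)}
Filtering on A ≠ x leaves {(p, 18, w, z, 12), (w, 19, q, d, 28), (w, 19, q, d, 36), (x, 17, v, c, 8), (x, 21, b, k, 27)}.
Keep only column(s) F, A: {(12, w), (27, b), (28, q), (36, q), (8, v)}
Set intersection of the two operands is {(27, b)}.

{(27, b)}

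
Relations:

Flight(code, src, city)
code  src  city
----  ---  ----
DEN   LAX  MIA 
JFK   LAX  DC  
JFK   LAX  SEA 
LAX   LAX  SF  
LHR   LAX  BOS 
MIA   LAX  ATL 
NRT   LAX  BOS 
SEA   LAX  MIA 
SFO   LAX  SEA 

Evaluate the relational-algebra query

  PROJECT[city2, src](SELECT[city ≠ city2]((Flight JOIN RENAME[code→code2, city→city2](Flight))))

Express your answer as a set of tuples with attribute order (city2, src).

ρ[code→code2, city→city2]: schema becomes (code2, src, city2); tuples unchanged.
Joining Flight and RENAME[code→code2, city→city2](Flight) on src yields {(DEN, LAX, MIA, DEN, MIA), (DEN, LAX, MIA, JFK, DC), (DEN, LAX, MIA, JFK, SEA), (DEN, LAX, MIA, LAX, SF), (DEN, LAX, MIA, LHR, BOS), (DEN, LAX, MIA, MIA, ATL), (DEN, LAX, MIA, NRT, BOS), (DEN, LAX, MIA, SEA, MIA), (DEN, LAX, MIA, SFO, SEA), (JFK, LAX, DC, DEN, MIA), (JFK, LAX, DC, JFK, DC), (JFK, LAX, DC, JFK, SEA), (JFK, LAX, DC, LAX, SF), (JFK, LAX, DC, LHR, BOS), (JFK, LAX, DC, MIA, ATL), (JFK, LAX, DC, NRT, BOS), (JFK, LAX, DC, SEA, MIA), (JFK, LAX, DC, SFO, SEA), (JFK, LAX, SEA, DEN, MIA), (JFK, LAX, SEA, JFK, DC), (JFK, LAX, SEA, JFK, SEA), (JFK, LAX, SEA, LAX, SF), (JFK, LAX, SEA, LHR, BOS), (JFK, LAX, SEA, MIA, ATL), (JFK, LAX, SEA, NRT, BOS), (JFK, LAX, SEA, SEA, MIA), (JFK, LAX, SEA, SFO, SEA), (LAX, LAX, SF, DEN, MIA), (LAX, LAX, SF, JFK, DC), (LAX, LAX, SF, JFK, SEA), (LAX, LAX, SF, LAX, SF), (LAX, LAX, SF, LHR, BOS), (LAX, LAX, SF, MIA, ATL), (LAX, LAX, SF, NRT, BOS), (LAX, LAX, SF, SEA, MIA), (LAX, LAX, SF, SFO, SEA), (LHR, LAX, BOS, DEN, MIA), (LHR, LAX, BOS, JFK, DC), (LHR, LAX, BOS, JFK, SEA), (LHR, LAX, BOS, LAX, SF), (LHR, LAX, BOS, LHR, BOS), (LHR, LAX, BOS, MIA, ATL), (LHR, LAX, BOS, NRT, BOS), (LHR, LAX, BOS, SEA, MIA), (LHR, LAX, BOS, SFO, SEA), (MIA, LAX, ATL, DEN, MIA), (MIA, LAX, ATL, JFK, DC), (MIA, LAX, ATL, JFK, SEA), (MIA, LAX, ATL, LAX, SF), (MIA, LAX, ATL, LHR, BOS), (MIA, LAX, ATL, MIA, ATL), (MIA, LAX, ATL, NRT, BOS), (MIA, LAX, ATL, SEA, MIA), (MIA, LAX, ATL, SFO, SEA), (NRT, LAX, BOS, DEN, MIA), (NRT, LAX, BOS, JFK, DC), (NRT, LAX, BOS, JFK, SEA), (NRT, LAX, BOS, LAX, SF), (NRT, LAX, BOS, LHR, BOS), (NRT, LAX, BOS, MIA, ATL), (NRT, LAX, BOS, NRT, BOS), (NRT, LAX, BOS, SEA, MIA), (NRT, LAX, BOS, SFO, SEA), (SEA, LAX, MIA, DEN, MIA), (SEA, LAX, MIA, JFK, DC), (SEA, LAX, MIA, JFK, SEA), (SEA, LAX, MIA, LAX, SF), (SEA, LAX, MIA, LHR, BOS), (SEA, LAX, MIA, MIA, ATL), (SEA, LAX, MIA, NRT, BOS), (SEA, LAX, MIA, SEA, MIA), (SEA, LAX, MIA, SFO, SEA), (SFO, LAX, SEA, DEN, MIA), (SFO, LAX, SEA, JFK, DC), (SFO, LAX, SEA, JFK, SEA), (SFO, LAX, SEA, LAX, SF), (SFO, LAX, SEA, LHR, BOS), (SFO, LAX, SEA, MIA, ATL), (SFO, LAX, SEA, NRT, BOS), (SFO, LAX, SEA, SEA, MIA), (SFO, LAX, SEA, SFO, SEA)}.
σ[city ≠ city2]: keep tuples satisfying city ≠ city2 → {(DEN, LAX, MIA, JFK, DC), (DEN, LAX, MIA, JFK, SEA), (DEN, LAX, MIA, LAX, SF), (DEN, LAX, MIA, LHR, BOS), (DEN, LAX, MIA, MIA, ATL), (DEN, LAX, MIA, NRT, BOS), (DEN, LAX, MIA, SFO, SEA), (JFK, LAX, DC, DEN, MIA), (JFK, LAX, DC, JFK, SEA), (JFK, LAX, DC, LAX, SF), (JFK, LAX, DC, LHR, BOS), (JFK, LAX, DC, MIA, ATL), (JFK, LAX, DC, NRT, BOS), (JFK, LAX, DC, SEA, MIA), (JFK, LAX, DC, SFO, SEA), (JFK, LAX, SEA, DEN, MIA), (JFK, LAX, SEA, JFK, DC), (JFK, LAX, SEA, LAX, SF), (JFK, LAX, SEA, LHR, BOS), (JFK, LAX, SEA, MIA, ATL), (JFK, LAX, SEA, NRT, BOS), (JFK, LAX, SEA, SEA, MIA), (LAX, LAX, SF, DEN, MIA), (LAX, LAX, SF, JFK, DC), (LAX, LAX, SF, JFK, SEA), (LAX, LAX, SF, LHR, BOS), (LAX, LAX, SF, MIA, ATL), (LAX, LAX, SF, NRT, BOS), (LAX, LAX, SF, SEA, MIA), (LAX, LAX, SF, SFO, SEA), (LHR, LAX, BOS, DEN, MIA), (LHR, LAX, BOS, JFK, DC), (LHR, LAX, BOS, JFK, SEA), (LHR, LAX, BOS, LAX, SF), (LHR, LAX, BOS, MIA, ATL), (LHR, LAX, BOS, SEA, MIA), (LHR, LAX, BOS, SFO, SEA), (MIA, LAX, ATL, DEN, MIA), (MIA, LAX, ATL, JFK, DC), (MIA, LAX, ATL, JFK, SEA), (MIA, LAX, ATL, LAX, SF), (MIA, LAX, ATL, LHR, BOS), (MIA, LAX, ATL, NRT, BOS), (MIA, LAX, ATL, SEA, MIA), (MIA, LAX, ATL, SFO, SEA), (NRT, LAX, BOS, DEN, MIA), (NRT, LAX, BOS, JFK, DC), (NRT, LAX, BOS, JFK, SEA), (NRT, LAX, BOS, LAX, SF), (NRT, LAX, BOS, MIA, ATL), (NRT, LAX, BOS, SEA, MIA), (NRT, LAX, BOS, SFO, SEA), (SEA, LAX, MIA, JFK, DC), (SEA, LAX, MIA, JFK, SEA), (SEA, LAX, MIA, LAX, SF), (SEA, LAX, MIA, LHR, BOS), (SEA, LAX, MIA, MIA, ATL), (SEA, LAX, MIA, NRT, BOS), (SEA, LAX, MIA, SFO, SEA), (SFO, LAX, SEA, DEN, MIA), (SFO, LAX, SEA, JFK, DC), (SFO, LAX, SEA, LAX, SF), (SFO, LAX, SEA, LHR, BOS), (SFO, LAX, SEA, MIA, ATL), (SFO, LAX, SEA, NRT, BOS), (SFO, LAX, SEA, SEA, MIA)}
Projecting to city2, src (60 duplicate(s) eliminated): {(ATL, LAX), (BOS, LAX), (DC, LAX), (MIA, LAX), (SEA, LAX), (SF, LAX)}

{(ATL, LAX), (BOS, LAX), (DC, LAX), (MIA, LAX), (SEA, LAX), (SF, LAX)}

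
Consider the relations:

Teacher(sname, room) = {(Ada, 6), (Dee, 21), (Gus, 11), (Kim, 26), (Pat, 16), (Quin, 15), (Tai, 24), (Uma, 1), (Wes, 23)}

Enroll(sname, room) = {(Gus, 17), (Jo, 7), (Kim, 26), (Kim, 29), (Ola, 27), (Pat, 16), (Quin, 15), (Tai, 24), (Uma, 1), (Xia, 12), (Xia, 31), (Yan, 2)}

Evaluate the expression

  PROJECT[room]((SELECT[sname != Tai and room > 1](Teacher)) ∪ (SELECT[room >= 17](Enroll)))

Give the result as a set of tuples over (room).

{11, 15, 16, 17, 21, 23, 24, 26, 27, 29, 31, 6}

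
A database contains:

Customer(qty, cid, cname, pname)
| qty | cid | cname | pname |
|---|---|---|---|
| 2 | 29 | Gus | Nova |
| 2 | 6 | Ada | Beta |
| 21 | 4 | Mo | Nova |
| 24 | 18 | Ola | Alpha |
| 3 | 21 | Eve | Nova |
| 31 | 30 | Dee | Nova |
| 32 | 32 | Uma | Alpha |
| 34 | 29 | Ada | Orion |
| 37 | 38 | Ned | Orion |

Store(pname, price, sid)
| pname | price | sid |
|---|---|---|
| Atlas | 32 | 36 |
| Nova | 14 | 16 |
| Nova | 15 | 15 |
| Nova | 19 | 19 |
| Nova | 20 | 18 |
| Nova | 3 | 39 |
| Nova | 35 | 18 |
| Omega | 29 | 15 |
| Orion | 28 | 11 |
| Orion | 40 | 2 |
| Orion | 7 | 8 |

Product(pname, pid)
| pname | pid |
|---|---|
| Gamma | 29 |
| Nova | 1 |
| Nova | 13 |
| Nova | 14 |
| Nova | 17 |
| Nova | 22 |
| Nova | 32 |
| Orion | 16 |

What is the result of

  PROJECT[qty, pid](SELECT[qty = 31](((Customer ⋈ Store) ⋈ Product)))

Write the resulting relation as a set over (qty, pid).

{(31, 1), (31, 13), (31, 14), (31, 17), (31, 22), (31, 32)}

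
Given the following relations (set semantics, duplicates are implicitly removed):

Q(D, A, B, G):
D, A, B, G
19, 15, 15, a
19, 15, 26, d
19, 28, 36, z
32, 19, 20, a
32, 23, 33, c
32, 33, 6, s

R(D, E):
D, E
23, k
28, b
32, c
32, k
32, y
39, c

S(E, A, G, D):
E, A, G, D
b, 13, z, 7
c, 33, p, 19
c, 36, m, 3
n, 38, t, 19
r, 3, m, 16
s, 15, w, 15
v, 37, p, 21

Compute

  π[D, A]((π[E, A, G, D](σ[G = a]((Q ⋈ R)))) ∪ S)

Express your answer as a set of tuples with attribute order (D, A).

Q ⋈ R (natural join on D): {(32, 19, 20, a, c), (32, 19, 20, a, k), (32, 19, 20, a, y), (32, 23, 33, c, c), (32, 23, 33, c, k), (32, 23, 33, c, y), (32, 33, 6, s, c), (32, 33, 6, s, k), (32, 33, 6, s, y)}
Selection G = a: {(32, 19, 20, a, c), (32, 19, 20, a, k), (32, 19, 20, a, y)}
π_{E, A, G, D} gives {(c, 19, a, 32), (k, 19, a, 32), (y, 19, a, 32)}.
Taking the union: {(b, 13, z, 7), (c, 19, a, 32), (c, 33, p, 19), (c, 36, m, 3), (k, 19, a, 32), (n, 38, t, 19), (r, 3, m, 16), (s, 15, w, 15), (v, 37, p, 21), (y, 19, a, 32)}
π_{D, A} gives {(15, 15), (16, 3), (19, 33), (19, 38), (21, 37), (3, 36), (32, 19), (7, 13)} (2 duplicate(s) eliminated).

{(15, 15), (16, 3), (19, 33), (19, 38), (21, 37), (3, 36), (32, 19), (7, 13)}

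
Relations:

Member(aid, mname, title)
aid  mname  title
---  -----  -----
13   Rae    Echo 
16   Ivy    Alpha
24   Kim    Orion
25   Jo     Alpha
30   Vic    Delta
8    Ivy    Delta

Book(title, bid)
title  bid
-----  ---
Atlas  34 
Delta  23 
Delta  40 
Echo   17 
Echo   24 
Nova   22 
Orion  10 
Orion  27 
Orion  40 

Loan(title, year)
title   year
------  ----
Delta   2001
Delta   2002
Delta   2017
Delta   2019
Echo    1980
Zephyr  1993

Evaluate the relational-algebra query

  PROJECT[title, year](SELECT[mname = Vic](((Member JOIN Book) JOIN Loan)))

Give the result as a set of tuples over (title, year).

Joining Member and Book on title yields {(13, Rae, Echo, 17), (13, Rae, Echo, 24), (24, Kim, Orion, 10), (24, Kim, Orion, 27), (24, Kim, Orion, 40), (30, Vic, Delta, 23), (30, Vic, Delta, 40), (8, Ivy, Delta, 23), (8, Ivy, Delta, 40)}.
Joining (Member JOIN Book) and Loan on title yields {(13, Rae, Echo, 17, 1980), (13, Rae, Echo, 24, 1980), (30, Vic, Delta, 23, 2001), (30, Vic, Delta, 23, 2002), (30, Vic, Delta, 23, 2017), (30, Vic, Delta, 23, 2019), (30, Vic, Delta, 40, 2001), (30, Vic, Delta, 40, 2002), (30, Vic, Delta, 40, 2017), (30, Vic, Delta, 40, 2019), (8, Ivy, Delta, 23, 2001), (8, Ivy, Delta, 23, 2002), (8, Ivy, Delta, 23, 2017), (8, Ivy, Delta, 23, 2019), (8, Ivy, Delta, 40, 2001), (8, Ivy, Delta, 40, 2002), (8, Ivy, Delta, 40, 2017), (8, Ivy, Delta, 40, 2019)}.
Filtering on mname = Vic leaves {(30, Vic, Delta, 23, 2001), (30, Vic, Delta, 23, 2002), (30, Vic, Delta, 23, 2017), (30, Vic, Delta, 23, 2019), (30, Vic, Delta, 40, 2001), (30, Vic, Delta, 40, 2002), (30, Vic, Delta, 40, 2017), (30, Vic, Delta, 40, 2019)}.
π[title, year]: project onto (title, year) (4 duplicate(s) eliminated) → {(Delta, 2001), (Delta, 2002), (Delta, 2017), (Delta, 2019)}

{(Delta, 2001), (Delta, 2002), (Delta, 2017), (Delta, 2019)}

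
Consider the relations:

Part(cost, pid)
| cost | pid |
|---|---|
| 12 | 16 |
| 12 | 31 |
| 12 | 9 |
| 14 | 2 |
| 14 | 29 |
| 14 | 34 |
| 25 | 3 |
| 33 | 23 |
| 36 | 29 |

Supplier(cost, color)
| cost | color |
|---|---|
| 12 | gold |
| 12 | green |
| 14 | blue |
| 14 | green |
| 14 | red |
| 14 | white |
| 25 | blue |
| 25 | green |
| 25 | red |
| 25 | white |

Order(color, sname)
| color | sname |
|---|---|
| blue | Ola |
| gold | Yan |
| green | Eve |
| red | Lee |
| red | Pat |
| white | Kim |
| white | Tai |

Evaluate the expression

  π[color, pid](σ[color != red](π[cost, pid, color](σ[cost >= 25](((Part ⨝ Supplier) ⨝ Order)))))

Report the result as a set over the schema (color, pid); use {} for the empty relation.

Natural join on cost: {(12, 16, gold), (12, 16, green), (12, 31, gold), (12, 31, green), (12, 9, gold), (12, 9, green), (14, 2, blue), (14, 2, green), (14, 2, red), (14, 2, white), (14, 29, blue), (14, 29, green), (14, 29, red), (14, 29, white), (14, 34, blue), (14, 34, green), (14, 34, red), (14, 34, white), (25, 3, blue), (25, 3, green), (25, 3, red), (25, 3, white)}
Natural join on color: {(12, 16, gold, Yan), (12, 16, green, Eve), (12, 31, gold, Yan), (12, 31, green, Eve), (12, 9, gold, Yan), (12, 9, green, Eve), (14, 2, blue, Ola), (14, 2, green, Eve), (14, 2, red, Lee), (14, 2, red, Pat), (14, 2, white, Kim), (14, 2, white, Tai), (14, 29, blue, Ola), (14, 29, green, Eve), (14, 29, red, Lee), (14, 29, red, Pat), (14, 29, white, Kim), (14, 29, white, Tai), (14, 34, blue, Ola), (14, 34, green, Eve), (14, 34, red, Lee), (14, 34, red, Pat), (14, 34, white, Kim), (14, 34, white, Tai), (25, 3, blue, Ola), (25, 3, green, Eve), (25, 3, red, Lee), (25, 3, red, Pat), (25, 3, white, Kim), (25, 3, white, Tai)}
Selection cost >= 25: {(25, 3, blue, Ola), (25, 3, green, Eve), (25, 3, red, Lee), (25, 3, red, Pat), (25, 3, white, Kim), (25, 3, white, Tai)}
π[cost, pid, color]: project onto (cost, pid, color) (2 duplicate(s) eliminated) → {(25, 3, blue), (25, 3, green), (25, 3, red), (25, 3, white)}
Selection color != red: {(25, 3, blue), (25, 3, green), (25, 3, white)}
π[color, pid]: project onto (color, pid) → {(blue, 3), (green, 3), (white, 3)}

{(blue, 3), (green, 3), (white, 3)}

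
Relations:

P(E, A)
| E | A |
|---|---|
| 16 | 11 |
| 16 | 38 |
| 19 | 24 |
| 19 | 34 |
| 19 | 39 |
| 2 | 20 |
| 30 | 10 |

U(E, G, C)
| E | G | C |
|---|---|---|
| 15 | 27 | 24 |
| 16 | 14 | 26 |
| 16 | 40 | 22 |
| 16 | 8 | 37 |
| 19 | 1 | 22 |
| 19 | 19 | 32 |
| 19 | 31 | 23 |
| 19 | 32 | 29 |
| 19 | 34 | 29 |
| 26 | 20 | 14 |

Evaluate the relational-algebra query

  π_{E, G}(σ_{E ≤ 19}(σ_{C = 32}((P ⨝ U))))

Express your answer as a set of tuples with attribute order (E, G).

{(19, 19)}

P ⋈ U (natural join on E): {(16, 11, 14, 26), (16, 11, 40, 22), (16, 11, 8, 37), (16, 38, 14, 26), (16, 38, 40, 22), (16, 38, 8, 37), (19, 24, 1, 22), (19, 24, 19, 32), (19, 24, 31, 23), (19, 24, 32, 29), (19, 24, 34, 29), (19, 34, 1, 22), (19, 34, 19, 32), (19, 34, 31, 23), (19, 34, 32, 29), (19, 34, 34, 29), (19, 39, 1, 22), (19, 39, 19, 32), (19, 39, 31, 23), (19, 39, 32, 29), (19, 39, 34, 29)}
Apply σ_{C = 32}; surviving tuples: {(19, 24, 19, 32), (19, 34, 19, 32), (19, 39, 19, 32)}
Apply σ_{E ≤ 19}; surviving tuples: {(19, 24, 19, 32), (19, 34, 19, 32), (19, 39, 19, 32)}
Projecting to E, G (2 duplicate(s) eliminated): {(19, 19)}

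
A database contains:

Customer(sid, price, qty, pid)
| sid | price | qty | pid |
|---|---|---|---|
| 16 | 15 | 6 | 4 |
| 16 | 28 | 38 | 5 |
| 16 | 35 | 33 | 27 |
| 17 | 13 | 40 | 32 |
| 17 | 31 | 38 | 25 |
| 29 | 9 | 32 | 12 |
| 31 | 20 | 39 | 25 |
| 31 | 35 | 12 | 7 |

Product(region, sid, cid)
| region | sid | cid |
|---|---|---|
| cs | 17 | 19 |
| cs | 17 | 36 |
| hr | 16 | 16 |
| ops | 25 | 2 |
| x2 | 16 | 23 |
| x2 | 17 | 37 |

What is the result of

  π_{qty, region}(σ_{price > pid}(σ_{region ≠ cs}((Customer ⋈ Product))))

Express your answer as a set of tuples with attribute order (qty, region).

Natural join on sid: {(16, 15, 6, 4, hr, 16), (16, 15, 6, 4, x2, 23), (16, 28, 38, 5, hr, 16), (16, 28, 38, 5, x2, 23), (16, 35, 33, 27, hr, 16), (16, 35, 33, 27, x2, 23), (17, 13, 40, 32, cs, 19), (17, 13, 40, 32, cs, 36), (17, 13, 40, 32, x2, 37), (17, 31, 38, 25, cs, 19), (17, 31, 38, 25, cs, 36), (17, 31, 38, 25, x2, 37)}
Apply σ_{region ≠ cs}; surviving tuples: {(16, 15, 6, 4, hr, 16), (16, 15, 6, 4, x2, 23), (16, 28, 38, 5, hr, 16), (16, 28, 38, 5, x2, 23), (16, 35, 33, 27, hr, 16), (16, 35, 33, 27, x2, 23), (17, 13, 40, 32, x2, 37), (17, 31, 38, 25, x2, 37)}
Apply σ_{price > pid}; surviving tuples: {(16, 15, 6, 4, hr, 16), (16, 15, 6, 4, x2, 23), (16, 28, 38, 5, hr, 16), (16, 28, 38, 5, x2, 23), (16, 35, 33, 27, hr, 16), (16, 35, 33, 27, x2, 23), (17, 31, 38, 25, x2, 37)}
π[qty, region]: project onto (qty, region) (1 duplicate(s) eliminated) → {(33, hr), (33, x2), (38, hr), (38, x2), (6, hr), (6, x2)}

{(33, hr), (33, x2), (38, hr), (38, x2), (6, hr), (6, x2)}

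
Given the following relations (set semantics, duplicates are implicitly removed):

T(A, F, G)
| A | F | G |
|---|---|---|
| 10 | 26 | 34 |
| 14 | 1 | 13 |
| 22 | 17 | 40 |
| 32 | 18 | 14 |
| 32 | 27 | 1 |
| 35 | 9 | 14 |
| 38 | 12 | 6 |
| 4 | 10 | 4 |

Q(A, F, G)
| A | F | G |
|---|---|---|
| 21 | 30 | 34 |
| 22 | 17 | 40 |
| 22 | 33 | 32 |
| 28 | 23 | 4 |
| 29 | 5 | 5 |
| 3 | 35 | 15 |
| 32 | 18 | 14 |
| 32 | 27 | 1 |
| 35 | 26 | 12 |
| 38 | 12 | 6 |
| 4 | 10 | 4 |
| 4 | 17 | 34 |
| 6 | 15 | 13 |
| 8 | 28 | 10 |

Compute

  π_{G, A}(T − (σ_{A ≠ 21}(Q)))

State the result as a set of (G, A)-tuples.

{(13, 14), (14, 35), (34, 10)}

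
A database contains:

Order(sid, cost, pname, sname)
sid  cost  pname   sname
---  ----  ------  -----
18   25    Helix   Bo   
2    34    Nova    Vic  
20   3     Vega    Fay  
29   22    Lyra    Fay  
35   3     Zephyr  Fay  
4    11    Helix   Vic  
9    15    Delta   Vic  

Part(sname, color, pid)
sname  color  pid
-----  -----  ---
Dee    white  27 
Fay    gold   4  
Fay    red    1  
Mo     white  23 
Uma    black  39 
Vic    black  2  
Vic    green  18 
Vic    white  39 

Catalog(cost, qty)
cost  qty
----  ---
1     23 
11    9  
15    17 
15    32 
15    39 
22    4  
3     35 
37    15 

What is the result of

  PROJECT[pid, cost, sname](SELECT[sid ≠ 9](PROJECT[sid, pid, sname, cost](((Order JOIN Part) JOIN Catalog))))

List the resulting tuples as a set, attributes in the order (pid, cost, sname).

Order ⋈ Part (natural join on sname): {(2, 34, Nova, Vic, black, 2), (2, 34, Nova, Vic, green, 18), (2, 34, Nova, Vic, white, 39), (20, 3, Vega, Fay, gold, 4), (20, 3, Vega, Fay, red, 1), (29, 22, Lyra, Fay, gold, 4), (29, 22, Lyra, Fay, red, 1), (35, 3, Zephyr, Fay, gold, 4), (35, 3, Zephyr, Fay, red, 1), (4, 11, Helix, Vic, black, 2), (4, 11, Helix, Vic, green, 18), (4, 11, Helix, Vic, white, 39), (9, 15, Delta, Vic, black, 2), (9, 15, Delta, Vic, green, 18), (9, 15, Delta, Vic, white, 39)}
(Order JOIN Part) ⋈ Catalog (natural join on cost): {(20, 3, Vega, Fay, gold, 4, 35), (20, 3, Vega, Fay, red, 1, 35), (29, 22, Lyra, Fay, gold, 4, 4), (29, 22, Lyra, Fay, red, 1, 4), (35, 3, Zephyr, Fay, gold, 4, 35), (35, 3, Zephyr, Fay, red, 1, 35), (4, 11, Helix, Vic, black, 2, 9), (4, 11, Helix, Vic, green, 18, 9), (4, 11, Helix, Vic, white, 39, 9), (9, 15, Delta, Vic, black, 2, 17), (9, 15, Delta, Vic, black, 2, 32), (9, 15, Delta, Vic, black, 2, 39), (9, 15, Delta, Vic, green, 18, 17), (9, 15, Delta, Vic, green, 18, 32), (9, 15, Delta, Vic, green, 18, 39), (9, 15, Delta, Vic, white, 39, 17), (9, 15, Delta, Vic, white, 39, 32), (9, 15, Delta, Vic, white, 39, 39)}
π_{sid, pid, sname, cost} gives {(20, 1, Fay, 3), (20, 4, Fay, 3), (29, 1, Fay, 22), (29, 4, Fay, 22), (35, 1, Fay, 3), (35, 4, Fay, 3), (4, 18, Vic, 11), (4, 2, Vic, 11), (4, 39, Vic, 11), (9, 18, Vic, 15), (9, 2, Vic, 15), (9, 39, Vic, 15)} (6 duplicate(s) eliminated).
Apply σ_{sid ≠ 9}; surviving tuples: {(20, 1, Fay, 3), (20, 4, Fay, 3), (29, 1, Fay, 22), (29, 4, Fay, 22), (35, 1, Fay, 3), (35, 4, Fay, 3), (4, 18, Vic, 11), (4, 2, Vic, 11), (4, 39, Vic, 11)}
π_{pid, cost, sname} gives {(1, 22, Fay), (1, 3, Fay), (18, 11, Vic), (2, 11, Vic), (39, 11, Vic), (4, 22, Fay), (4, 3, Fay)} (2 duplicate(s) eliminated).

{(1, 22, Fay), (1, 3, Fay), (18, 11, Vic), (2, 11, Vic), (39, 11, Vic), (4, 22, Fay), (4, 3, Fay)}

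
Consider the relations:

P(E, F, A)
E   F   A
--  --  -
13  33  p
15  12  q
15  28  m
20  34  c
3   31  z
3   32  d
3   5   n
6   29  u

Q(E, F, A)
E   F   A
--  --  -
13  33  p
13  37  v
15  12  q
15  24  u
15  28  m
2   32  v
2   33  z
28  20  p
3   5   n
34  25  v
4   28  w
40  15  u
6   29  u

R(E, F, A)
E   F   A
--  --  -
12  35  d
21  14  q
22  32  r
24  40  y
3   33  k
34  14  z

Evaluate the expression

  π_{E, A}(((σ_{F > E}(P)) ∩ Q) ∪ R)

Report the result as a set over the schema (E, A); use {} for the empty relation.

Apply σ_{F > E}; surviving tuples: {(13, 33, p), (15, 28, m), (20, 34, c), (3, 31, z), (3, 32, d), (3, 5, n), (6, 29, u)}
Set intersection of the two operands is {(13, 33, p), (15, 28, m), (3, 5, n), (6, 29, u)}.
Set union of the two operands is {(12, 35, d), (13, 33, p), (15, 28, m), (21, 14, q), (22, 32, r), (24, 40, y), (3, 33, k), (3, 5, n), (34, 14, z), (6, 29, u)}.
π[E, A]: project onto (E, A) → {(12, d), (13, p), (15, m), (21, q), (22, r), (24, y), (3, k), (3, n), (34, z), (6, u)}

{(12, d), (13, p), (15, m), (21, q), (22, r), (24, y), (3, k), (3, n), (34, z), (6, u)}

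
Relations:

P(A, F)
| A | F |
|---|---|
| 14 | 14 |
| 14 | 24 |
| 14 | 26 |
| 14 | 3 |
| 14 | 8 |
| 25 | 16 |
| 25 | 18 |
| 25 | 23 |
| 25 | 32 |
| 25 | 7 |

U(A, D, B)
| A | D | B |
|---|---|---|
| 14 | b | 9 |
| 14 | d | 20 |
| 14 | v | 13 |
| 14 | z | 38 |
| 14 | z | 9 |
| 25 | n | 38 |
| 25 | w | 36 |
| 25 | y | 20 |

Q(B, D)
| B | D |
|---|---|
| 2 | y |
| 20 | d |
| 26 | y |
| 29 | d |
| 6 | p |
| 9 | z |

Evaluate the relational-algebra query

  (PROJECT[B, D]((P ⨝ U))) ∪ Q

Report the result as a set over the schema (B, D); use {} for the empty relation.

Natural join on A: {(14, 14, b, 9), (14, 14, d, 20), (14, 14, v, 13), (14, 14, z, 38), (14, 14, z, 9), (14, 24, b, 9), (14, 24, d, 20), (14, 24, v, 13), (14, 24, z, 38), (14, 24, z, 9), (14, 26, b, 9), (14, 26, d, 20), (14, 26, v, 13), (14, 26, z, 38), (14, 26, z, 9), (14, 3, b, 9), (14, 3, d, 20), (14, 3, v, 13), (14, 3, z, 38), (14, 3, z, 9), (14, 8, b, 9), (14, 8, d, 20), (14, 8, v, 13), (14, 8, z, 38), (14, 8, z, 9), (25, 16, n, 38), (25, 16, w, 36), (25, 16, y, 20), (25, 18, n, 38), (25, 18, w, 36), (25, 18, y, 20), (25, 23, n, 38), (25, 23, w, 36), (25, 23, y, 20), (25, 32, n, 38), (25, 32, w, 36), (25, 32, y, 20), (25, 7, n, 38), (25, 7, w, 36), (25, 7, y, 20)}
Projecting to B, D (32 duplicate(s) eliminated): {(13, v), (20, d), (20, y), (36, w), (38, n), (38, z), (9, b), (9, z)}
Taking the union: {(13, v), (2, y), (20, d), (20, y), (26, y), (29, d), (36, w), (38, n), (38, z), (6, p), (9, b), (9, z)}

{(13, v), (2, y), (20, d), (20, y), (26, y), (29, d), (36, w), (38, n), (38, z), (6, p), (9, b), (9, z)}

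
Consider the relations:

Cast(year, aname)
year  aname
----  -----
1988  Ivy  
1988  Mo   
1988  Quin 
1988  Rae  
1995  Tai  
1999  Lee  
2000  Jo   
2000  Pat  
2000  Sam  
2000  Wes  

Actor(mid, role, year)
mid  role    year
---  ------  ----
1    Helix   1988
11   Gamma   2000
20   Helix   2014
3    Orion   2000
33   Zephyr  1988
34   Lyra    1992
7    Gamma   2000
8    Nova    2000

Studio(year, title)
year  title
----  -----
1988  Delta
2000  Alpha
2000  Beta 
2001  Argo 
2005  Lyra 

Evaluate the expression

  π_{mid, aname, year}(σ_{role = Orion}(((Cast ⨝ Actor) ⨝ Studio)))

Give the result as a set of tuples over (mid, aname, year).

Cast ⋈ Actor (natural join on year): {(1988, Ivy, 1, Helix), (1988, Ivy, 33, Zephyr), (1988, Mo, 1, Helix), (1988, Mo, 33, Zephyr), (1988, Quin, 1, Helix), (1988, Quin, 33, Zephyr), (1988, Rae, 1, Helix), (1988, Rae, 33, Zephyr), (2000, Jo, 11, Gamma), (2000, Jo, 3, Orion), (2000, Jo, 7, Gamma), (2000, Jo, 8, Nova), (2000, Pat, 11, Gamma), (2000, Pat, 3, Orion), (2000, Pat, 7, Gamma), (2000, Pat, 8, Nova), (2000, Sam, 11, Gamma), (2000, Sam, 3, Orion), (2000, Sam, 7, Gamma), (2000, Sam, 8, Nova), (2000, Wes, 11, Gamma), (2000, Wes, 3, Orion), (2000, Wes, 7, Gamma), (2000, Wes, 8, Nova)}
(Cast ⨝ Actor) ⋈ Studio (natural join on year): {(1988, Ivy, 1, Helix, Delta), (1988, Ivy, 33, Zephyr, Delta), (1988, Mo, 1, Helix, Delta), (1988, Mo, 33, Zephyr, Delta), (1988, Quin, 1, Helix, Delta), (1988, Quin, 33, Zephyr, Delta), (1988, Rae, 1, Helix, Delta), (1988, Rae, 33, Zephyr, Delta), (2000, Jo, 11, Gamma, Alpha), (2000, Jo, 11, Gamma, Beta), (2000, Jo, 3, Orion, Alpha), (2000, Jo, 3, Orion, Beta), (2000, Jo, 7, Gamma, Alpha), (2000, Jo, 7, Gamma, Beta), (2000, Jo, 8, Nova, Alpha), (2000, Jo, 8, Nova, Beta), (2000, Pat, 11, Gamma, Alpha), (2000, Pat, 11, Gamma, Beta), (2000, Pat, 3, Orion, Alpha), (2000, Pat, 3, Orion, Beta), (2000, Pat, 7, Gamma, Alpha), (2000, Pat, 7, Gamma, Beta), (2000, Pat, 8, Nova, Alpha), (2000, Pat, 8, Nova, Beta), (2000, Sam, 11, Gamma, Alpha), (2000, Sam, 11, Gamma, Beta), (2000, Sam, 3, Orion, Alpha), (2000, Sam, 3, Orion, Beta), (2000, Sam, 7, Gamma, Alpha), (2000, Sam, 7, Gamma, Beta), (2000, Sam, 8, Nova, Alpha), (2000, Sam, 8, Nova, Beta), (2000, Wes, 11, Gamma, Alpha), (2000, Wes, 11, Gamma, Beta), (2000, Wes, 3, Orion, Alpha), (2000, Wes, 3, Orion, Beta), (2000, Wes, 7, Gamma, Alpha), (2000, Wes, 7, Gamma, Beta), (2000, Wes, 8, Nova, Alpha), (2000, Wes, 8, Nova, Beta)}
Filtering on role = Orion leaves {(2000, Jo, 3, Orion, Alpha), (2000, Jo, 3, Orion, Beta), (2000, Pat, 3, Orion, Alpha), (2000, Pat, 3, Orion, Beta), (2000, Sam, 3, Orion, Alpha), (2000, Sam, 3, Orion, Beta), (2000, Wes, 3, Orion, Alpha), (2000, Wes, 3, Orion, Beta)}.
π_{mid, aname, year} gives {(3, Jo, 2000), (3, Pat, 2000), (3, Sam, 2000), (3, Wes, 2000)} (4 duplicate(s) eliminated).

{(3, Jo, 2000), (3, Pat, 2000), (3, Sam, 2000), (3, Wes, 2000)}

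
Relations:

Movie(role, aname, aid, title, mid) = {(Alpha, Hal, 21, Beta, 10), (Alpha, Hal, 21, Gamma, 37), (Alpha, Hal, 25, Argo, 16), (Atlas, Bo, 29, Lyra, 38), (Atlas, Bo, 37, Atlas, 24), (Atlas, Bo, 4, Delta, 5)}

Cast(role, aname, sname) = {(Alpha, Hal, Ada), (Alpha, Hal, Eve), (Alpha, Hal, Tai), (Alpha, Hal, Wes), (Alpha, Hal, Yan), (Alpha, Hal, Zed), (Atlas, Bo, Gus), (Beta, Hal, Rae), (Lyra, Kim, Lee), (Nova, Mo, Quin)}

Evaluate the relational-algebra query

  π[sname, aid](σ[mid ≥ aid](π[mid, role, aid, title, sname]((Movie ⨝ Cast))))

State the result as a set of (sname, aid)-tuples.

{(Ada, 21), (Eve, 21), (Gus, 29), (Gus, 4), (Tai, 21), (Wes, 21), (Yan, 21), (Zed, 21)}

Natural join on role, aname: {(Alpha, Hal, 21, Beta, 10, Ada), (Alpha, Hal, 21, Beta, 10, Eve), (Alpha, Hal, 21, Beta, 10, Tai), (Alpha, Hal, 21, Beta, 10, Wes), (Alpha, Hal, 21, Beta, 10, Yan), (Alpha, Hal, 21, Beta, 10, Zed), (Alpha, Hal, 21, Gamma, 37, Ada), (Alpha, Hal, 21, Gamma, 37, Eve), (Alpha, Hal, 21, Gamma, 37, Tai), (Alpha, Hal, 21, Gamma, 37, Wes), (Alpha, Hal, 21, Gamma, 37, Yan), (Alpha, Hal, 21, Gamma, 37, Zed), (Alpha, Hal, 25, Argo, 16, Ada), (Alpha, Hal, 25, Argo, 16, Eve), (Alpha, Hal, 25, Argo, 16, Tai), (Alpha, Hal, 25, Argo, 16, Wes), (Alpha, Hal, 25, Argo, 16, Yan), (Alpha, Hal, 25, Argo, 16, Zed), (Atlas, Bo, 29, Lyra, 38, Gus), (Atlas, Bo, 37, Atlas, 24, Gus), (Atlas, Bo, 4, Delta, 5, Gus)}
Projecting to mid, role, aid, title, sname: {(10, Alpha, 21, Beta, Ada), (10, Alpha, 21, Beta, Eve), (10, Alpha, 21, Beta, Tai), (10, Alpha, 21, Beta, Wes), (10, Alpha, 21, Beta, Yan), (10, Alpha, 21, Beta, Zed), (16, Alpha, 25, Argo, Ada), (16, Alpha, 25, Argo, Eve), (16, Alpha, 25, Argo, Tai), (16, Alpha, 25, Argo, Wes), (16, Alpha, 25, Argo, Yan), (16, Alpha, 25, Argo, Zed), (24, Atlas, 37, Atlas, Gus), (37, Alpha, 21, Gamma, Ada), (37, Alpha, 21, Gamma, Eve), (37, Alpha, 21, Gamma, Tai), (37, Alpha, 21, Gamma, Wes), (37, Alpha, 21, Gamma, Yan), (37, Alpha, 21, Gamma, Zed), (38, Atlas, 29, Lyra, Gus), (5, Atlas, 4, Delta, Gus)}
σ[mid ≥ aid]: keep tuples satisfying mid ≥ aid → {(37, Alpha, 21, Gamma, Ada), (37, Alpha, 21, Gamma, Eve), (37, Alpha, 21, Gamma, Tai), (37, Alpha, 21, Gamma, Wes), (37, Alpha, 21, Gamma, Yan), (37, Alpha, 21, Gamma, Zed), (38, Atlas, 29, Lyra, Gus), (5, Atlas, 4, Delta, Gus)}
Projecting to sname, aid: {(Ada, 21), (Eve, 21), (Gus, 29), (Gus, 4), (Tai, 21), (Wes, 21), (Yan, 21), (Zed, 21)}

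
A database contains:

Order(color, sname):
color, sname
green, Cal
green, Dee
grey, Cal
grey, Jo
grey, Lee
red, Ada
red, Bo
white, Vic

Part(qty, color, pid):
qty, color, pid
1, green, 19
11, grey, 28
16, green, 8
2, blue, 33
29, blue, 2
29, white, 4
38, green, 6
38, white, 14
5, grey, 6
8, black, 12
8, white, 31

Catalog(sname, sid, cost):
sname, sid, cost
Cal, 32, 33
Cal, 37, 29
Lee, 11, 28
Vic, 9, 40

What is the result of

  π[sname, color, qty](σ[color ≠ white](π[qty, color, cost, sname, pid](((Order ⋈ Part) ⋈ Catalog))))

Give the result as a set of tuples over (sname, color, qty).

{(Cal, green, 1), (Cal, green, 16), (Cal, green, 38), (Cal, grey, 11), (Cal, grey, 5), (Lee, grey, 11), (Lee, grey, 5)}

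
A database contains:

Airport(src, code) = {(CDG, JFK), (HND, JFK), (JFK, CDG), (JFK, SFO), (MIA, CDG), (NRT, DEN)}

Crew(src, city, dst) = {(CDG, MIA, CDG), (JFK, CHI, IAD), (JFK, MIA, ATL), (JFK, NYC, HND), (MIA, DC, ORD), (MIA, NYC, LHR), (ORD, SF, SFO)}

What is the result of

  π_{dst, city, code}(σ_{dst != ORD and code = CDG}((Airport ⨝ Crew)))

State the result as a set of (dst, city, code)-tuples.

Joining Airport and Crew on src yields {(CDG, JFK, MIA, CDG), (JFK, CDG, CHI, IAD), (JFK, CDG, MIA, ATL), (JFK, CDG, NYC, HND), (JFK, SFO, CHI, IAD), (JFK, SFO, MIA, ATL), (JFK, SFO, NYC, HND), (MIA, CDG, DC, ORD), (MIA, CDG, NYC, LHR)}.
Selection dst != ORD and code = CDG: {(JFK, CDG, CHI, IAD), (JFK, CDG, MIA, ATL), (JFK, CDG, NYC, HND), (MIA, CDG, NYC, LHR)}
π_{dst, city, code} gives {(ATL, MIA, CDG), (HND, NYC, CDG), (IAD, CHI, CDG), (LHR, NYC, CDG)}.

{(ATL, MIA, CDG), (HND, NYC, CDG), (IAD, CHI, CDG), (LHR, NYC, CDG)}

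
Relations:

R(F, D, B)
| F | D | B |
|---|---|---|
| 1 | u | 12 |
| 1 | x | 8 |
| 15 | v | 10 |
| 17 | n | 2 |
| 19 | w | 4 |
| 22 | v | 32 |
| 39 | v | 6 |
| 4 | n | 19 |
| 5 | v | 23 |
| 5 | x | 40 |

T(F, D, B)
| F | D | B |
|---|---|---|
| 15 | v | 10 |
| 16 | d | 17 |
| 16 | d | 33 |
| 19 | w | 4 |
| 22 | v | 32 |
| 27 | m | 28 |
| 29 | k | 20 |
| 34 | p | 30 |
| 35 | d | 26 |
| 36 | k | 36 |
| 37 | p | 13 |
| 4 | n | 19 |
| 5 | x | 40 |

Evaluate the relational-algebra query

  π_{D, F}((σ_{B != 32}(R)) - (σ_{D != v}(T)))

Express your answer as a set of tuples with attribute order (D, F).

{(n, 17), (u, 1), (v, 15), (v, 39), (v, 5), (x, 1)}

Apply σ_{B != 32}; surviving tuples: {(1, u, 12), (1, x, 8), (15, v, 10), (17, n, 2), (19, w, 4), (39, v, 6), (4, n, 19), (5, v, 23), (5, x, 40)}
Apply σ_{D != v}; surviving tuples: {(16, d, 17), (16, d, 33), (19, w, 4), (27, m, 28), (29, k, 20), (34, p, 30), (35, d, 26), (36, k, 36), (37, p, 13), (4, n, 19), (5, x, 40)}
Difference: {(1, u, 12), (1, x, 8), (15, v, 10), (17, n, 2), (19, w, 4), (39, v, 6), (4, n, 19), (5, v, 23), (5, x, 40)} with {(16, d, 17), (16, d, 33), (19, w, 4), (27, m, 28), (29, k, 20), (34, p, 30), (35, d, 26), (36, k, 36), (37, p, 13), (4, n, 19), (5, x, 40)} → {(1, u, 12), (1, x, 8), (15, v, 10), (17, n, 2), (39, v, 6), (5, v, 23)}
π[D, F]: project onto (D, F) → {(n, 17), (u, 1), (v, 15), (v, 39), (v, 5), (x, 1)}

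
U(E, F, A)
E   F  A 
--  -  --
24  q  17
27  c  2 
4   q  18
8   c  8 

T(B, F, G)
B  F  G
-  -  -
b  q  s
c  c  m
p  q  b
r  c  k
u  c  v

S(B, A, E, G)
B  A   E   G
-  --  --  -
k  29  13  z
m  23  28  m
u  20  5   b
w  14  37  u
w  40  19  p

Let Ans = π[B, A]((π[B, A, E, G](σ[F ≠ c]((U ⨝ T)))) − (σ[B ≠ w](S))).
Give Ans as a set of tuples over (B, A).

Natural join on F: {(24, q, 17, b, s), (24, q, 17, p, b), (27, c, 2, c, m), (27, c, 2, r, k), (27, c, 2, u, v), (4, q, 18, b, s), (4, q, 18, p, b), (8, c, 8, c, m), (8, c, 8, r, k), (8, c, 8, u, v)}
Apply σ_{F ≠ c}; surviving tuples: {(24, q, 17, b, s), (24, q, 17, p, b), (4, q, 18, b, s), (4, q, 18, p, b)}
Keep only column(s) B, A, E, G: {(b, 17, 24, s), (b, 18, 4, s), (p, 17, 24, b), (p, 18, 4, b)}
Apply σ_{B ≠ w}; surviving tuples: {(k, 29, 13, z), (m, 23, 28, m), (u, 20, 5, b)}
Taking the difference: {(b, 17, 24, s), (b, 18, 4, s), (p, 17, 24, b), (p, 18, 4, b)}
Keep only column(s) B, A: {(b, 17), (b, 18), (p, 17), (p, 18)}

{(b, 17), (b, 18), (p, 17), (p, 18)}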